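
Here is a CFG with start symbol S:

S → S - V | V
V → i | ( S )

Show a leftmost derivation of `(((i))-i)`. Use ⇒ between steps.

S ⇒ V   [S → V]
V ⇒ (S)   [V → ( S )]
(S) ⇒ (S-V)   [S → S - V]
(S-V) ⇒ (V-V)   [S → V]
(V-V) ⇒ ((S)-V)   [V → ( S )]
((S)-V) ⇒ ((V)-V)   [S → V]
((V)-V) ⇒ (((S))-V)   [V → ( S )]
(((S))-V) ⇒ (((V))-V)   [S → V]
(((V))-V) ⇒ (((i))-V)   [V → i]
(((i))-V) ⇒ (((i))-i)   [V → i]

S ⇒ V ⇒ (S) ⇒ (S-V) ⇒ (V-V) ⇒ ((S)-V) ⇒ ((V)-V) ⇒ (((S))-V) ⇒ (((V))-V) ⇒ (((i))-V) ⇒ (((i))-i)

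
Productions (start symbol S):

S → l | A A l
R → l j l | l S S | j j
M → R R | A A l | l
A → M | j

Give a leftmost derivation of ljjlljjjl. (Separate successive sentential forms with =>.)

S => AAl   [S → A A l]
AAl => MAl   [A → M]
MAl => RRAl   [M → R R]
RRAl => lSSRAl   [R → l S S]
lSSRAl => lAAlSRAl   [S → A A l]
lAAlSRAl => ljAlSRAl   [A → j]
ljAlSRAl => ljjlSRAl   [A → j]
ljjlSRAl => ljjllRAl   [S → l]
ljjllRAl => ljjlljjAl   [R → j j]
ljjlljjAl => ljjlljjjl   [A → j]

S => AAl => MAl => RRAl => lSSRAl => lAAlSRAl => ljAlSRAl => ljjlSRAl => ljjllRAl => ljjlljjAl => ljjlljjjl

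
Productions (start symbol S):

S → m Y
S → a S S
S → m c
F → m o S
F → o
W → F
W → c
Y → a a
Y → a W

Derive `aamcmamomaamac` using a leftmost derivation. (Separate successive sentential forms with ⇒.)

S ⇒ aSS   [S → a S S]
aSS ⇒ aaSSS   [S → a S S]
aaSSS ⇒ aamcSS   [S → m c]
aamcSS ⇒ aamcmYS   [S → m Y]
aamcmYS ⇒ aamcmaWS   [Y → a W]
aamcmaWS ⇒ aamcmaFS   [W → F]
aamcmaFS ⇒ aamcmamoSS   [F → m o S]
aamcmamoSS ⇒ aamcmamomYS   [S → m Y]
aamcmamomYS ⇒ aamcmamomaaS   [Y → a a]
aamcmamomaaS ⇒ aamcmamomaamY   [S → m Y]
aamcmamomaamY ⇒ aamcmamomaamaW   [Y → a W]
aamcmamomaamaW ⇒ aamcmamomaamac   [W → c]

S ⇒ aSS ⇒ aaSSS ⇒ aamcSS ⇒ aamcmYS ⇒ aamcmaWS ⇒ aamcmaFS ⇒ aamcmamoSS ⇒ aamcmamomYS ⇒ aamcmamomaaS ⇒ aamcmamomaamY ⇒ aamcmamomaamaW ⇒ aamcmamomaamac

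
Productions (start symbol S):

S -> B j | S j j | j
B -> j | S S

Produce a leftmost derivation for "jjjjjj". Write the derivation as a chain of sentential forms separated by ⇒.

S ⇒ Bj ⇒ SSj ⇒ BjSj ⇒ jjSj ⇒ jjSjjj ⇒ jjjjjj

S ⇒ Bj   [S -> B j]
Bj ⇒ SSj   [B -> S S]
SSj ⇒ BjSj   [S -> B j]
BjSj ⇒ jjSj   [B -> j]
jjSj ⇒ jjSjjj   [S -> S j j]
jjSjjj ⇒ jjjjjj   [S -> j]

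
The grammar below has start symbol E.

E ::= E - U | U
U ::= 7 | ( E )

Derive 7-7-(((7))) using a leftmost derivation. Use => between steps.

E => E-U   [E ::= E - U]
E-U => E-U-U   [E ::= E - U]
E-U-U => U-U-U   [E ::= U]
U-U-U => 7-U-U   [U ::= 7]
7-U-U => 7-7-U   [U ::= 7]
7-7-U => 7-7-(E)   [U ::= ( E )]
7-7-(E) => 7-7-(U)   [E ::= U]
7-7-(U) => 7-7-((E))   [U ::= ( E )]
7-7-((E)) => 7-7-((U))   [E ::= U]
7-7-((U)) => 7-7-(((E)))   [U ::= ( E )]
7-7-(((E))) => 7-7-(((U)))   [E ::= U]
7-7-(((U))) => 7-7-(((7)))   [U ::= 7]

E=>E-U=>E-U-U=>U-U-U=>7-U-U=>7-7-U=>7-7-(E)=>7-7-(U)=>7-7-((E))=>7-7-((U))=>7-7-(((E)))=>7-7-(((U)))=>7-7-(((7)))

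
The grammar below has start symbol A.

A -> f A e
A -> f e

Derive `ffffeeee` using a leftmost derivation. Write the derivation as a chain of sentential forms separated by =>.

A=>fAe=>ffAee=>fffAeee=>ffffeeee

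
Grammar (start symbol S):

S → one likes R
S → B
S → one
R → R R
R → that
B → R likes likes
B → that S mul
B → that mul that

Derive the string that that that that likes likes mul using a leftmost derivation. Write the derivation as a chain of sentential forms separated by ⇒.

S ⇒ B   [S → B]
B ⇒ that S mul   [B → that S mul]
that S mul ⇒ that B mul   [S → B]
that B mul ⇒ that R likes likes mul   [B → R likes likes]
that R likes likes mul ⇒ that R R likes likes mul   [R → R R]
that R R likes likes mul ⇒ that R R R likes likes mul   [R → R R]
that R R R likes likes mul ⇒ that that R R likes likes mul   [R → that]
that that R R likes likes mul ⇒ that that that R likes likes mul   [R → that]
that that that R likes likes mul ⇒ that that that that likes likes mul   [R → that]

S ⇒ B ⇒ that S mul ⇒ that B mul ⇒ that R likes likes mul ⇒ that R R likes likes mul ⇒ that R R R likes likes mul ⇒ that that R R likes likes mul ⇒ that that that R likes likes mul ⇒ that that that that likes likes mul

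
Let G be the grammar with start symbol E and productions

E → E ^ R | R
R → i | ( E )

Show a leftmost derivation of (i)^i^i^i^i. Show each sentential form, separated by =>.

E => E^R   [E → E ^ R]
E^R => E^R^R   [E → E ^ R]
E^R^R => E^R^R^R   [E → E ^ R]
E^R^R^R => E^R^R^R^R   [E → E ^ R]
E^R^R^R^R => R^R^R^R^R   [E → R]
R^R^R^R^R => (E)^R^R^R^R   [R → ( E )]
(E)^R^R^R^R => (R)^R^R^R^R   [E → R]
(R)^R^R^R^R => (i)^R^R^R^R   [R → i]
(i)^R^R^R^R => (i)^i^R^R^R   [R → i]
(i)^i^R^R^R => (i)^i^i^R^R   [R → i]
(i)^i^i^R^R => (i)^i^i^i^R   [R → i]
(i)^i^i^i^R => (i)^i^i^i^i   [R → i]

E => E^R => E^R^R => E^R^R^R => E^R^R^R^R => R^R^R^R^R => (E)^R^R^R^R => (R)^R^R^R^R => (i)^R^R^R^R => (i)^i^R^R^R => (i)^i^i^R^R => (i)^i^i^i^R => (i)^i^i^i^i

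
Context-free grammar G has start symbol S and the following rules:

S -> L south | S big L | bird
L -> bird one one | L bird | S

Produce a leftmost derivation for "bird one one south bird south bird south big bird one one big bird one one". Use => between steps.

S => S big L => S big L big L => L south big L big L => L bird south big L big L => S bird south big L big L => L south bird south big L big L => L bird south bird south big L big L => S bird south bird south big L big L => L south bird south bird south big L big L => bird one one south bird south bird south big L big L => bird one one south bird south bird south big bird one one big L => bird one one south bird south bird south big bird one one big bird one one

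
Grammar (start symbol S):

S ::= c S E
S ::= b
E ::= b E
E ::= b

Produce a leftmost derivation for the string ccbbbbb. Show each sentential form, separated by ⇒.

S ⇒ cSE ⇒ ccSEE ⇒ ccbEE ⇒ ccbbEE ⇒ ccbbbE ⇒ ccbbbbE ⇒ ccbbbbb

S ⇒ cSE   [S ::= c S E]
cSE ⇒ ccSEE   [S ::= c S E]
ccSEE ⇒ ccbEE   [S ::= b]
ccbEE ⇒ ccbbEE   [E ::= b E]
ccbbEE ⇒ ccbbbE   [E ::= b]
ccbbbE ⇒ ccbbbbE   [E ::= b E]
ccbbbbE ⇒ ccbbbbb   [E ::= b]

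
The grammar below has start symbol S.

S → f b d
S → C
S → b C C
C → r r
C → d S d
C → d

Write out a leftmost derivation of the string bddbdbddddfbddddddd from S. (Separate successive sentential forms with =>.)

S => bCC   [S → b C C]
bCC => bdSdC   [C → d S d]
bdSdC => bdCdC   [S → C]
bdCdC => bddSddC   [C → d S d]
bddSddC => bddbCCddC   [S → b C C]
bddbCCddC => bddbdSdCddC   [C → d S d]
bddbdSdCddC => bddbdbCCdCddC   [S → b C C]
bddbdbCCdCddC => bddbdbdSdCdCddC   [C → d S d]
bddbdbdSdCdCddC => bddbdbdCdCdCddC   [S → C]
bddbdbdCdCdCddC => bddbdbdddCdCddC   [C → d]
bddbdbdddCdCddC => bddbdbddddSddCddC   [C → d S d]
bddbdbddddSddCddC => bddbdbddddfbdddCddC   [S → f b d]
bddbdbddddfbdddCddC => bddbdbddddfbddddddC   [C → d]
bddbdbddddfbddddddC => bddbdbddddfbddddddd   [C → d]

S => bCC => bdSdC => bdCdC => bddSddC => bddbCCddC => bddbdSdCddC => bddbdbCCdCddC => bddbdbdSdCdCddC => bddbdbdCdCdCddC => bddbdbdddCdCddC => bddbdbddddSddCddC => bddbdbddddfbdddCddC => bddbdbddddfbddddddC => bddbdbddddfbddddddd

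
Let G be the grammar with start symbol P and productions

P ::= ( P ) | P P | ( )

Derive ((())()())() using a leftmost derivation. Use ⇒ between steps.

P ⇒ PP ⇒ (P)P ⇒ (PP)P ⇒ (PPP)P ⇒ ((P)PP)P ⇒ ((())PP)P ⇒ ((())()P)P ⇒ ((())()())P ⇒ ((())()())()

P ⇒ PP   [P ::= P P]
PP ⇒ (P)P   [P ::= ( P )]
(P)P ⇒ (PP)P   [P ::= P P]
(PP)P ⇒ (PPP)P   [P ::= P P]
(PPP)P ⇒ ((P)PP)P   [P ::= ( P )]
((P)PP)P ⇒ ((())PP)P   [P ::= ( )]
((())PP)P ⇒ ((())()P)P   [P ::= ( )]
((())()P)P ⇒ ((())()())P   [P ::= ( )]
((())()())P ⇒ ((())()())()   [P ::= ( )]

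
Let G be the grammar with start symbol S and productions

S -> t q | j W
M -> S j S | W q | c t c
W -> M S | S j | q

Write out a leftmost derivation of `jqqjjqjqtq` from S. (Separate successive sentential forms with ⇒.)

S ⇒ jW ⇒ jMS ⇒ jWqS ⇒ jMSqS ⇒ jWqSqS ⇒ jqqSqS ⇒ jqqjWqS ⇒ jqqjSjqS ⇒ jqqjjWjqS ⇒ jqqjjqjqS ⇒ jqqjjqjqtq

S ⇒ jW   [S -> j W]
jW ⇒ jMS   [W -> M S]
jMS ⇒ jWqS   [M -> W q]
jWqS ⇒ jMSqS   [W -> M S]
jMSqS ⇒ jWqSqS   [M -> W q]
jWqSqS ⇒ jqqSqS   [W -> q]
jqqSqS ⇒ jqqjWqS   [S -> j W]
jqqjWqS ⇒ jqqjSjqS   [W -> S j]
jqqjSjqS ⇒ jqqjjWjqS   [S -> j W]
jqqjjWjqS ⇒ jqqjjqjqS   [W -> q]
jqqjjqjqS ⇒ jqqjjqjqtq   [S -> t q]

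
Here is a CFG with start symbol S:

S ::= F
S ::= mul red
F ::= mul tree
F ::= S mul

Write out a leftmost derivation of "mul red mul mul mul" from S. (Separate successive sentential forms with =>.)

S => F   [S ::= F]
F => S mul   [F ::= S mul]
S mul => F mul   [S ::= F]
F mul => S mul mul   [F ::= S mul]
S mul mul => F mul mul   [S ::= F]
F mul mul => S mul mul mul   [F ::= S mul]
S mul mul mul => mul red mul mul mul   [S ::= mul red]

S => F => S mul => F mul => S mul mul => F mul mul => S mul mul mul => mul red mul mul mul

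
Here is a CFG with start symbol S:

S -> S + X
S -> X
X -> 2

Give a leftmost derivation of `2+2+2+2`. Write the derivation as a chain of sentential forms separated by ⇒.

S ⇒ S+X   [S -> S + X]
S+X ⇒ S+X+X   [S -> S + X]
S+X+X ⇒ S+X+X+X   [S -> S + X]
S+X+X+X ⇒ X+X+X+X   [S -> X]
X+X+X+X ⇒ 2+X+X+X   [X -> 2]
2+X+X+X ⇒ 2+2+X+X   [X -> 2]
2+2+X+X ⇒ 2+2+2+X   [X -> 2]
2+2+2+X ⇒ 2+2+2+2   [X -> 2]

S⇒S+X⇒S+X+X⇒S+X+X+X⇒X+X+X+X⇒2+X+X+X⇒2+2+X+X⇒2+2+2+X⇒2+2+2+2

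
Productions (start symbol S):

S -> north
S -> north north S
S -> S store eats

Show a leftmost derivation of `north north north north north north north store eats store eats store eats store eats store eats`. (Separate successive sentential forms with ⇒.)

S ⇒ S store eats ⇒ S store eats store eats ⇒ north north S store eats store eats ⇒ north north north north S store eats store eats ⇒ north north north north S store eats store eats store eats ⇒ north north north north S store eats store eats store eats store eats ⇒ north north north north S store eats store eats store eats store eats store eats ⇒ north north north north north north S store eats store eats store eats store eats store eats ⇒ north north north north north north north store eats store eats store eats store eats store eats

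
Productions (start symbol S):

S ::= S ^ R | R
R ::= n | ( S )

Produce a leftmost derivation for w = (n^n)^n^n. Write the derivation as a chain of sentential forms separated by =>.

S => S^R   [S ::= S ^ R]
S^R => S^R^R   [S ::= S ^ R]
S^R^R => R^R^R   [S ::= R]
R^R^R => (S)^R^R   [R ::= ( S )]
(S)^R^R => (S^R)^R^R   [S ::= S ^ R]
(S^R)^R^R => (R^R)^R^R   [S ::= R]
(R^R)^R^R => (n^R)^R^R   [R ::= n]
(n^R)^R^R => (n^n)^R^R   [R ::= n]
(n^n)^R^R => (n^n)^n^R   [R ::= n]
(n^n)^n^R => (n^n)^n^n   [R ::= n]

S => S^R => S^R^R => R^R^R => (S)^R^R => (S^R)^R^R => (R^R)^R^R => (n^R)^R^R => (n^n)^R^R => (n^n)^n^R => (n^n)^n^n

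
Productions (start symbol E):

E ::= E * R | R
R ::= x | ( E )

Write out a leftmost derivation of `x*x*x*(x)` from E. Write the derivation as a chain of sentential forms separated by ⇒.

E ⇒ E*R   [E ::= E * R]
E*R ⇒ E*R*R   [E ::= E * R]
E*R*R ⇒ E*R*R*R   [E ::= E * R]
E*R*R*R ⇒ R*R*R*R   [E ::= R]
R*R*R*R ⇒ x*R*R*R   [R ::= x]
x*R*R*R ⇒ x*x*R*R   [R ::= x]
x*x*R*R ⇒ x*x*x*R   [R ::= x]
x*x*x*R ⇒ x*x*x*(E)   [R ::= ( E )]
x*x*x*(E) ⇒ x*x*x*(R)   [E ::= R]
x*x*x*(R) ⇒ x*x*x*(x)   [R ::= x]

E ⇒ E*R ⇒ E*R*R ⇒ E*R*R*R ⇒ R*R*R*R ⇒ x*R*R*R ⇒ x*x*R*R ⇒ x*x*x*R ⇒ x*x*x*(E) ⇒ x*x*x*(R) ⇒ x*x*x*(x)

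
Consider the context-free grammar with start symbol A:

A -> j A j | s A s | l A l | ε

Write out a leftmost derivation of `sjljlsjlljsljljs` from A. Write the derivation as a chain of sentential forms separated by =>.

A=>sAs=>sjAjs=>sjlAljs=>sjljAjljs=>sjljlAljljs=>sjljlsAsljljs=>sjljlsjAjsljljs=>sjljlsjlAljsljljs=>sjljlsjlljsljljs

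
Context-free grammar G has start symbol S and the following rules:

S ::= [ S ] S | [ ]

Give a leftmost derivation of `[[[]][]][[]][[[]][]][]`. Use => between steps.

S => [S]S => [[S]S]S => [[[]]S]S => [[[]][]]S => [[[]][]][S]S => [[[]][]][[]]S => [[[]][]][[]][S]S => [[[]][]][[]][[S]S]S => [[[]][]][[]][[[]]S]S => [[[]][]][[]][[[]][]]S => [[[]][]][[]][[[]][]][]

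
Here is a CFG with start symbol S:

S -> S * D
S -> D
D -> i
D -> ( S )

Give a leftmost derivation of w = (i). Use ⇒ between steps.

S ⇒ D ⇒ (S) ⇒ (D) ⇒ (i)

S ⇒ D   [S -> D]
D ⇒ (S)   [D -> ( S )]
(S) ⇒ (D)   [S -> D]
(D) ⇒ (i)   [D -> i]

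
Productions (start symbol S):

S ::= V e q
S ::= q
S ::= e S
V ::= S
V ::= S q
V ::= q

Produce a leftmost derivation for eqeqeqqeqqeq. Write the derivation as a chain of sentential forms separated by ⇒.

S ⇒ Veq   [S ::= V e q]
Veq ⇒ Sqeq   [V ::= S q]
Sqeq ⇒ Veqqeq   [S ::= V e q]
Veqqeq ⇒ Sqeqqeq   [V ::= S q]
Sqeqqeq ⇒ eSqeqqeq   [S ::= e S]
eSqeqqeq ⇒ eVeqqeqqeq   [S ::= V e q]
eVeqqeqqeq ⇒ eSeqqeqqeq   [V ::= S]
eSeqqeqqeq ⇒ eVeqeqqeqqeq   [S ::= V e q]
eVeqeqqeqqeq ⇒ eqeqeqqeqqeq   [V ::= q]

S ⇒ Veq ⇒ Sqeq ⇒ Veqqeq ⇒ Sqeqqeq ⇒ eSqeqqeq ⇒ eVeqqeqqeq ⇒ eSeqqeqqeq ⇒ eVeqeqqeqqeq ⇒ eqeqeqqeqqeq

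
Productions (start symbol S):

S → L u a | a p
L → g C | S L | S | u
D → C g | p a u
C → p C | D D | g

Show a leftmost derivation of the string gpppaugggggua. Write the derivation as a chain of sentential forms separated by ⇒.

S⇒Lua⇒gCua⇒gpCua⇒gppCua⇒gppDDua⇒gppCgDua⇒gppDDgDua⇒gpppauDgDua⇒gpppauCggDua⇒gpppaugggDua⇒gpppaugggCgua⇒gpppaugggggua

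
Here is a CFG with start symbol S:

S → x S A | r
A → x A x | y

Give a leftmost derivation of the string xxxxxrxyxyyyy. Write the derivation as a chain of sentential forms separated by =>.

S => xSA => xxSAA => xxxSAAA => xxxxSAAAA => xxxxxSAAAAA => xxxxxrAAAAA => xxxxxrxAxAAAA => xxxxxrxyxAAAA => xxxxxrxyxyAAA => xxxxxrxyxyyAA => xxxxxrxyxyyyA => xxxxxrxyxyyyy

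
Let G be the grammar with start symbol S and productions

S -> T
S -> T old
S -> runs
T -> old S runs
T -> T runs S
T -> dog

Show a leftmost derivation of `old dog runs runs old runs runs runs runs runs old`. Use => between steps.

S => T old   [S -> T old]
T old => T runs S old   [T -> T runs S]
T runs S old => T runs S runs S old   [T -> T runs S]
T runs S runs S old => old S runs runs S runs S old   [T -> old S runs]
old S runs runs S runs S old => old T old runs runs S runs S old   [S -> T old]
old T old runs runs S runs S old => old T runs S old runs runs S runs S old   [T -> T runs S]
old T runs S old runs runs S runs S old => old dog runs S old runs runs S runs S old   [T -> dog]
old dog runs S old runs runs S runs S old => old dog runs runs old runs runs S runs S old   [S -> runs]
old dog runs runs old runs runs S runs S old => old dog runs runs old runs runs runs runs S old   [S -> runs]
old dog runs runs old runs runs runs runs S old => old dog runs runs old runs runs runs runs runs old   [S -> runs]

S => T old => T runs S old => T runs S runs S old => old S runs runs S runs S old => old T old runs runs S runs S old => old T runs S old runs runs S runs S old => old dog runs S old runs runs S runs S old => old dog runs runs old runs runs S runs S old => old dog runs runs old runs runs runs runs S old => old dog runs runs old runs runs runs runs runs old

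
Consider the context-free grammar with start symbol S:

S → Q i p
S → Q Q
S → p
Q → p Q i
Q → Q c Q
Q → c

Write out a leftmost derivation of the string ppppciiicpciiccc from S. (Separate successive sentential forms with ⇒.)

S⇒QQ⇒QcQQ⇒pQicQQ⇒pQcQicQQ⇒ppQicQicQQ⇒pppQiicQicQQ⇒ppppQiiicQicQQ⇒ppppciiicQicQQ⇒ppppciiicpQiicQQ⇒ppppciiicpciicQQ⇒ppppciiicpciiccQ⇒ppppciiicpciiccc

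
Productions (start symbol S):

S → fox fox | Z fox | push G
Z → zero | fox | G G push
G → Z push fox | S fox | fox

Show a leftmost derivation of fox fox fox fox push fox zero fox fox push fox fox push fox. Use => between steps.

S => Z fox   [S → Z fox]
Z fox => G G push fox   [Z → G G push]
G G push fox => S fox G push fox   [G → S fox]
S fox G push fox => fox fox fox G push fox   [S → fox fox]
fox fox fox G push fox => fox fox fox S fox push fox   [G → S fox]
fox fox fox S fox push fox => fox fox fox Z fox fox push fox   [S → Z fox]
fox fox fox Z fox fox push fox => fox fox fox G G push fox fox push fox   [Z → G G push]
fox fox fox G G push fox fox push fox => fox fox fox Z push fox G push fox fox push fox   [G → Z push fox]
fox fox fox Z push fox G push fox fox push fox => fox fox fox fox push fox G push fox fox push fox   [Z → fox]
fox fox fox fox push fox G push fox fox push fox => fox fox fox fox push fox S fox push fox fox push fox   [G → S fox]
fox fox fox fox push fox S fox push fox fox push fox => fox fox fox fox push fox Z fox fox push fox fox push fox   [S → Z fox]
fox fox fox fox push fox Z fox fox push fox fox push fox => fox fox fox fox push fox zero fox fox push fox fox push fox   [Z → zero]

S => Z fox => G G push fox => S fox G push fox => fox fox fox G push fox => fox fox fox S fox push fox => fox fox fox Z fox fox push fox => fox fox fox G G push fox fox push fox => fox fox fox Z push fox G push fox fox push fox => fox fox fox fox push fox G push fox fox push fox => fox fox fox fox push fox S fox push fox fox push fox => fox fox fox fox push fox Z fox fox push fox fox push fox => fox fox fox fox push fox zero fox fox push fox fox push fox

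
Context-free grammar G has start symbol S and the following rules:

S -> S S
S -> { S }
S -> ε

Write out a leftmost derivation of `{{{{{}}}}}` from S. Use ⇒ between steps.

S⇒{S}⇒{{S}}⇒{{SS}}⇒{{{S}S}}⇒{{{{S}}S}}⇒{{{{{S}}}S}}⇒{{{{{}}}S}}⇒{{{{{}}}}}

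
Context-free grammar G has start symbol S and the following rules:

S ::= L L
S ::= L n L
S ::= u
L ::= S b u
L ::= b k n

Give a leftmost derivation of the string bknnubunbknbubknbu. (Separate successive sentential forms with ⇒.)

S⇒LnL⇒bknnL⇒bknnSbu⇒bknnLLbu⇒bknnSbuLbu⇒bknnLnLbuLbu⇒bknnSbunLbuLbu⇒bknnubunLbuLbu⇒bknnubunbknbuLbu⇒bknnubunbknbubknbu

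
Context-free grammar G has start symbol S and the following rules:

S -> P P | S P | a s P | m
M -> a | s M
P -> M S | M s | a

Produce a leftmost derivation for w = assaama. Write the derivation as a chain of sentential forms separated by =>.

S => asP => asMS => assMS => assaS => assaPP => assaMSP => assaaSP => assaamP => assaama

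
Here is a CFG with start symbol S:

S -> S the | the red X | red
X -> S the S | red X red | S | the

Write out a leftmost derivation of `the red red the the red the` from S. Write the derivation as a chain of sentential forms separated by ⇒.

S ⇒ S the   [S -> S the]
S the ⇒ the red X the   [S -> the red X]
the red X the ⇒ the red S the S the   [X -> S the S]
the red S the S the ⇒ the red S the the S the   [S -> S the]
the red S the the S the ⇒ the red red the the S the   [S -> red]
the red red the the S the ⇒ the red red the the red the   [S -> red]

S ⇒ S the ⇒ the red X the ⇒ the red S the S the ⇒ the red S the the S the ⇒ the red red the the S the ⇒ the red red the the red the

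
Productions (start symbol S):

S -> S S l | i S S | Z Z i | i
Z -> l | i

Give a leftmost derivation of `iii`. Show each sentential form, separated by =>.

S => ZZi   [S -> Z Z i]
ZZi => iZi   [Z -> i]
iZi => iii   [Z -> i]

S => ZZi => iZi => iii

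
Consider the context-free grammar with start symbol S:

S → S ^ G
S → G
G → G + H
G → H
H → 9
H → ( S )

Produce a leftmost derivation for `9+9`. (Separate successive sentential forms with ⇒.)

S ⇒ G ⇒ G+H ⇒ H+H ⇒ 9+H ⇒ 9+9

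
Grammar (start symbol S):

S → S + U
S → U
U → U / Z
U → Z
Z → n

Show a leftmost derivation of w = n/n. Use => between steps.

S=>U=>U/Z=>Z/Z=>n/Z=>n/n

S => U   [S → U]
U => U/Z   [U → U / Z]
U/Z => Z/Z   [U → Z]
Z/Z => n/Z   [Z → n]
n/Z => n/n   [Z → n]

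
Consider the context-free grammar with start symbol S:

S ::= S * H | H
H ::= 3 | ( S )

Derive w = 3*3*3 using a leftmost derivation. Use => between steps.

S => S*H => S*H*H => H*H*H => 3*H*H => 3*3*H => 3*3*3

S => S*H   [S ::= S * H]
S*H => S*H*H   [S ::= S * H]
S*H*H => H*H*H   [S ::= H]
H*H*H => 3*H*H   [H ::= 3]
3*H*H => 3*3*H   [H ::= 3]
3*3*H => 3*3*3   [H ::= 3]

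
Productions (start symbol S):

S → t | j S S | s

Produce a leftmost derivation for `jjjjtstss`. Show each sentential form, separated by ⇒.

S ⇒ jSS   [S → j S S]
jSS ⇒ jjSSS   [S → j S S]
jjSSS ⇒ jjjSSSS   [S → j S S]
jjjSSSS ⇒ jjjjSSSSS   [S → j S S]
jjjjSSSSS ⇒ jjjjtSSSS   [S → t]
jjjjtSSSS ⇒ jjjjtsSSS   [S → s]
jjjjtsSSS ⇒ jjjjtstSS   [S → t]
jjjjtstSS ⇒ jjjjtstsS   [S → s]
jjjjtstsS ⇒ jjjjtstss   [S → s]

S ⇒ jSS ⇒ jjSSS ⇒ jjjSSSS ⇒ jjjjSSSSS ⇒ jjjjtSSSS ⇒ jjjjtsSSS ⇒ jjjjtstSS ⇒ jjjjtstsS ⇒ jjjjtstss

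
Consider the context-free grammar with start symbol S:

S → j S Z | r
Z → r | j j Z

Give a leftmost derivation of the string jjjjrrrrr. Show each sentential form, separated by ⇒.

S ⇒ jSZ   [S → j S Z]
jSZ ⇒ jjSZZ   [S → j S Z]
jjSZZ ⇒ jjjSZZZ   [S → j S Z]
jjjSZZZ ⇒ jjjjSZZZZ   [S → j S Z]
jjjjSZZZZ ⇒ jjjjrZZZZ   [S → r]
jjjjrZZZZ ⇒ jjjjrrZZZ   [Z → r]
jjjjrrZZZ ⇒ jjjjrrrZZ   [Z → r]
jjjjrrrZZ ⇒ jjjjrrrrZ   [Z → r]
jjjjrrrrZ ⇒ jjjjrrrrr   [Z → r]

S ⇒ jSZ ⇒ jjSZZ ⇒ jjjSZZZ ⇒ jjjjSZZZZ ⇒ jjjjrZZZZ ⇒ jjjjrrZZZ ⇒ jjjjrrrZZ ⇒ jjjjrrrrZ ⇒ jjjjrrrrr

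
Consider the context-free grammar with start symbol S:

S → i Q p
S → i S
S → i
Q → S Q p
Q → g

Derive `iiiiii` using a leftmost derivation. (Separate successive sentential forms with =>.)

S => iS   [S → i S]
iS => iiS   [S → i S]
iiS => iiiS   [S → i S]
iiiS => iiiiS   [S → i S]
iiiiS => iiiiiS   [S → i S]
iiiiiS => iiiiii   [S → i]

S => iS => iiS => iiiS => iiiiS => iiiiiS => iiiiii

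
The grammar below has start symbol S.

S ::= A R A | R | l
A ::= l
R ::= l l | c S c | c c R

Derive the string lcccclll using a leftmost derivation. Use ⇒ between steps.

S ⇒ ARA   [S ::= A R A]
ARA ⇒ lRA   [A ::= l]
lRA ⇒ lccRA   [R ::= c c R]
lccRA ⇒ lccccRA   [R ::= c c R]
lccccRA ⇒ lccccllA   [R ::= l l]
lccccllA ⇒ lcccclll   [A ::= l]

S ⇒ ARA ⇒ lRA ⇒ lccRA ⇒ lccccRA ⇒ lccccllA ⇒ lcccclll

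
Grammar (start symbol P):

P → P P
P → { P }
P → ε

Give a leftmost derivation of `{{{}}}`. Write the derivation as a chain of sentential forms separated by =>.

P => PP   [P → P P]
PP => PPP   [P → P P]
PPP => {P}PP   [P → { P }]
{P}PP => {PP}PP   [P → P P]
{PP}PP => {{P}P}PP   [P → { P }]
{{P}P}PP => {{{P}}P}PP   [P → { P }]
{{{P}}P}PP => {{{}}P}PP   [P → ε]
{{{}}P}PP => {{{}}}PP   [P → ε]
{{{}}}PP => {{{}}}P   [P → ε]
{{{}}}P => {{{}}}   [P → ε]

P => PP => PPP => {P}PP => {PP}PP => {{P}P}PP => {{{P}}P}PP => {{{}}P}PP => {{{}}}PP => {{{}}}P => {{{}}}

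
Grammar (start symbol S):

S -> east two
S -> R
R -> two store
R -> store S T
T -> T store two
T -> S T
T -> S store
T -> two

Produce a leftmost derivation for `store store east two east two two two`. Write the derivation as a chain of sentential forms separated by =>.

S => R   [S -> R]
R => store S T   [R -> store S T]
store S T => store R T   [S -> R]
store R T => store store S T T   [R -> store S T]
store store S T T => store store east two T T   [S -> east two]
store store east two T T => store store east two S T T   [T -> S T]
store store east two S T T => store store east two east two T T   [S -> east two]
store store east two east two T T => store store east two east two two T   [T -> two]
store store east two east two two T => store store east two east two two two   [T -> two]

S => R => store S T => store R T => store store S T T => store store east two T T => store store east two S T T => store store east two east two T T => store store east two east two two T => store store east two east two two two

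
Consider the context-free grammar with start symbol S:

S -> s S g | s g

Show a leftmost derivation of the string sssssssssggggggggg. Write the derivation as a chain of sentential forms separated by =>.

S => sSg   [S -> s S g]
sSg => ssSgg   [S -> s S g]
ssSgg => sssSggg   [S -> s S g]
sssSggg => ssssSgggg   [S -> s S g]
ssssSgggg => sssssSggggg   [S -> s S g]
sssssSggggg => ssssssSgggggg   [S -> s S g]
ssssssSgggggg => sssssssSggggggg   [S -> s S g]
sssssssSggggggg => ssssssssSgggggggg   [S -> s S g]
ssssssssSgggggggg => sssssssssggggggggg   [S -> s g]

S=>sSg=>ssSgg=>sssSggg=>ssssSgggg=>sssssSggggg=>ssssssSgggggg=>sssssssSggggggg=>ssssssssSgggggggg=>sssssssssggggggggg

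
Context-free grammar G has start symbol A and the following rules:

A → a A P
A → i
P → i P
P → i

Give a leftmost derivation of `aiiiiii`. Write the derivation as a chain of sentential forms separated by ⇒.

A ⇒ aAP   [A → a A P]
aAP ⇒ aiP   [A → i]
aiP ⇒ aiiP   [P → i P]
aiiP ⇒ aiiiP   [P → i P]
aiiiP ⇒ aiiiiP   [P → i P]
aiiiiP ⇒ aiiiiiP   [P → i P]
aiiiiiP ⇒ aiiiiii   [P → i]

A ⇒ aAP ⇒ aiP ⇒ aiiP ⇒ aiiiP ⇒ aiiiiP ⇒ aiiiiiP ⇒ aiiiiii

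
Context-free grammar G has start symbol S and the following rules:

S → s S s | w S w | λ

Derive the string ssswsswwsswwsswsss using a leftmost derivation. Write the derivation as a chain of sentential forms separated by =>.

S => sSs => ssSss => sssSsss => ssswSwsss => ssswsSswsss => ssswssSsswsss => ssswsswSwsswsss => ssswsswwSwwsswsss => ssswsswwsSswwsswsss => ssswsswwsswwsswsss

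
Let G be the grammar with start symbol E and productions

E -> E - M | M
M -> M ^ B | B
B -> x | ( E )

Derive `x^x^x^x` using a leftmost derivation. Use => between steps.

E=>M=>M^B=>M^B^B=>M^B^B^B=>B^B^B^B=>x^B^B^B=>x^x^B^B=>x^x^x^B=>x^x^x^x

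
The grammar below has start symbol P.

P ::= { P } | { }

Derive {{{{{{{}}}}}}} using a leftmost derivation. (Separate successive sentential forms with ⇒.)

P ⇒ {P} ⇒ {{P}} ⇒ {{{P}}} ⇒ {{{{P}}}} ⇒ {{{{{P}}}}} ⇒ {{{{{{P}}}}}} ⇒ {{{{{{{}}}}}}}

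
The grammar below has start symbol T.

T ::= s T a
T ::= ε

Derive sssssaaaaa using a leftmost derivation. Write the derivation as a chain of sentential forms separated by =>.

T => sTa => ssTaa => sssTaaa => ssssTaaaa => sssssTaaaaa => sssssaaaaa

T => sTa   [T ::= s T a]
sTa => ssTaa   [T ::= s T a]
ssTaa => sssTaaa   [T ::= s T a]
sssTaaa => ssssTaaaa   [T ::= s T a]
ssssTaaaa => sssssTaaaaa   [T ::= s T a]
sssssTaaaaa => sssssaaaaa   [T ::= ε]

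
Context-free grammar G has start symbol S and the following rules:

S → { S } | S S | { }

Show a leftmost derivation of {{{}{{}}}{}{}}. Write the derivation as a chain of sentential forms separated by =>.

S => {S} => {SS} => {SSS} => {{S}SS} => {{SS}SS} => {{{}S}SS} => {{{}{S}}SS} => {{{}{{}}}SS} => {{{}{{}}}{}S} => {{{}{{}}}{}{}}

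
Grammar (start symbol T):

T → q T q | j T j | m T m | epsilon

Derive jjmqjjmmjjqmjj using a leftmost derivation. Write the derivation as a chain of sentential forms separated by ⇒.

T ⇒ jTj   [T → j T j]
jTj ⇒ jjTjj   [T → j T j]
jjTjj ⇒ jjmTmjj   [T → m T m]
jjmTmjj ⇒ jjmqTqmjj   [T → q T q]
jjmqTqmjj ⇒ jjmqjTjqmjj   [T → j T j]
jjmqjTjqmjj ⇒ jjmqjjTjjqmjj   [T → j T j]
jjmqjjTjjqmjj ⇒ jjmqjjmTmjjqmjj   [T → m T m]
jjmqjjmTmjjqmjj ⇒ jjmqjjmmjjqmjj   [T → epsilon]

T ⇒ jTj ⇒ jjTjj ⇒ jjmTmjj ⇒ jjmqTqmjj ⇒ jjmqjTjqmjj ⇒ jjmqjjTjjqmjj ⇒ jjmqjjmTmjjqmjj ⇒ jjmqjjmmjjqmjj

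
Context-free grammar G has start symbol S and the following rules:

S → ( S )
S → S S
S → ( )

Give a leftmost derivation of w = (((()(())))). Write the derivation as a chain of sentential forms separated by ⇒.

S ⇒ (S) ⇒ ((S)) ⇒ (((S))) ⇒ (((SS))) ⇒ (((()S))) ⇒ (((()(S)))) ⇒ (((()(()))))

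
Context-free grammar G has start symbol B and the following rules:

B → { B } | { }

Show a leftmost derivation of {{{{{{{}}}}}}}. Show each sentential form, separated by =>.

B=>{B}=>{{B}}=>{{{B}}}=>{{{{B}}}}=>{{{{{B}}}}}=>{{{{{{B}}}}}}=>{{{{{{{}}}}}}}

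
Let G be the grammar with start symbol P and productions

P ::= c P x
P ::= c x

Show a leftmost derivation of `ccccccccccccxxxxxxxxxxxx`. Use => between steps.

P => cPx   [P ::= c P x]
cPx => ccPxx   [P ::= c P x]
ccPxx => cccPxxx   [P ::= c P x]
cccPxxx => ccccPxxxx   [P ::= c P x]
ccccPxxxx => cccccPxxxxx   [P ::= c P x]
cccccPxxxxx => ccccccPxxxxxx   [P ::= c P x]
ccccccPxxxxxx => cccccccPxxxxxxx   [P ::= c P x]
cccccccPxxxxxxx => ccccccccPxxxxxxxx   [P ::= c P x]
ccccccccPxxxxxxxx => cccccccccPxxxxxxxxx   [P ::= c P x]
cccccccccPxxxxxxxxx => ccccccccccPxxxxxxxxxx   [P ::= c P x]
ccccccccccPxxxxxxxxxx => cccccccccccPxxxxxxxxxxx   [P ::= c P x]
cccccccccccPxxxxxxxxxxx => ccccccccccccxxxxxxxxxxxx   [P ::= c x]

P => cPx => ccPxx => cccPxxx => ccccPxxxx => cccccPxxxxx => ccccccPxxxxxx => cccccccPxxxxxxx => ccccccccPxxxxxxxx => cccccccccPxxxxxxxxx => ccccccccccPxxxxxxxxxx => cccccccccccPxxxxxxxxxxx => ccccccccccccxxxxxxxxxxxx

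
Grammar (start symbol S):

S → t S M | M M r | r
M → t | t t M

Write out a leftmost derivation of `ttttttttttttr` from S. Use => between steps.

S => MMr   [S → M M r]
MMr => ttMMr   [M → t t M]
ttMMr => ttttMMr   [M → t t M]
ttttMMr => ttttttMMr   [M → t t M]
ttttttMMr => ttttttttMMr   [M → t t M]
ttttttttMMr => ttttttttttMMr   [M → t t M]
ttttttttttMMr => tttttttttttMr   [M → t]
tttttttttttMr => ttttttttttttr   [M → t]

S=>MMr=>ttMMr=>ttttMMr=>ttttttMMr=>ttttttttMMr=>ttttttttttMMr=>tttttttttttMr=>ttttttttttttr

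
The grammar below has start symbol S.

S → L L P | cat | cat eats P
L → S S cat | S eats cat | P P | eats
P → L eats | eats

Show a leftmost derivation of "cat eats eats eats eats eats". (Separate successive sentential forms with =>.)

S => cat eats P => cat eats L eats => cat eats P P eats => cat eats L eats P eats => cat eats eats eats P eats => cat eats eats eats eats eats

S => cat eats P   [S → cat eats P]
cat eats P => cat eats L eats   [P → L eats]
cat eats L eats => cat eats P P eats   [L → P P]
cat eats P P eats => cat eats L eats P eats   [P → L eats]
cat eats L eats P eats => cat eats eats eats P eats   [L → eats]
cat eats eats eats P eats => cat eats eats eats eats eats   [P → eats]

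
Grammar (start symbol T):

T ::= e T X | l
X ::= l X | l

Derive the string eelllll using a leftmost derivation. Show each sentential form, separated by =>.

T => eTX => eeTXX => eelXX => eellXX => eelllXX => eellllX => eelllll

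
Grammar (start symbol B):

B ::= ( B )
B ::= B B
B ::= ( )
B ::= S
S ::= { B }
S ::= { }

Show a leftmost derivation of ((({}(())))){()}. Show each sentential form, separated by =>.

B => BB => (B)B => ((B))B => (((B)))B => (((BB)))B => (((SB)))B => ((({}B)))B => ((({}(B))))B => ((({}(()))))B => ((({}(()))))S => ((({}(())))){B} => ((({}(())))){()}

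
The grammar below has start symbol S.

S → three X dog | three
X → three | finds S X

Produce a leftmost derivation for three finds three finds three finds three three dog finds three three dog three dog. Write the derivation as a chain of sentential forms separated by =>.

S => three X dog => three finds S X dog => three finds three X dog X dog => three finds three finds S X dog X dog => three finds three finds three X dog X dog => three finds three finds three finds S X dog X dog => three finds three finds three finds three X dog X dog => three finds three finds three finds three three dog X dog => three finds three finds three finds three three dog finds S X dog => three finds three finds three finds three three dog finds three X dog X dog => three finds three finds three finds three three dog finds three three dog X dog => three finds three finds three finds three three dog finds three three dog three dog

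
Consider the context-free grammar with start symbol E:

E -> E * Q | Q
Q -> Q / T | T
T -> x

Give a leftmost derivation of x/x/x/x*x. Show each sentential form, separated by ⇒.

E ⇒ E*Q ⇒ Q*Q ⇒ Q/T*Q ⇒ Q/T/T*Q ⇒ Q/T/T/T*Q ⇒ T/T/T/T*Q ⇒ x/T/T/T*Q ⇒ x/x/T/T*Q ⇒ x/x/x/T*Q ⇒ x/x/x/x*Q ⇒ x/x/x/x*T ⇒ x/x/x/x*x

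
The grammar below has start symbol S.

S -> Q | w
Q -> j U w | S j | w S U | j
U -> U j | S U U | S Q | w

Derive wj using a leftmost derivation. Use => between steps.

S => Q => Sj => wj

S => Q   [S -> Q]
Q => Sj   [Q -> S j]
Sj => wj   [S -> w]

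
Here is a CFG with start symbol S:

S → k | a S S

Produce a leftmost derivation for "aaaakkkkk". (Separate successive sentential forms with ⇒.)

S ⇒ aSS   [S → a S S]
aSS ⇒ aaSSS   [S → a S S]
aaSSS ⇒ aaaSSSS   [S → a S S]
aaaSSSS ⇒ aaaaSSSSS   [S → a S S]
aaaaSSSSS ⇒ aaaakSSSS   [S → k]
aaaakSSSS ⇒ aaaakkSSS   [S → k]
aaaakkSSS ⇒ aaaakkkSS   [S → k]
aaaakkkSS ⇒ aaaakkkkS   [S → k]
aaaakkkkS ⇒ aaaakkkkk   [S → k]

S ⇒ aSS ⇒ aaSSS ⇒ aaaSSSS ⇒ aaaaSSSSS ⇒ aaaakSSSS ⇒ aaaakkSSS ⇒ aaaakkkSS ⇒ aaaakkkkS ⇒ aaaakkkkk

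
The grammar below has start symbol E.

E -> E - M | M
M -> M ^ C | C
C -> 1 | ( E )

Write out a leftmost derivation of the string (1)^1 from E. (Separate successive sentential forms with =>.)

E => M   [E -> M]
M => M^C   [M -> M ^ C]
M^C => C^C   [M -> C]
C^C => (E)^C   [C -> ( E )]
(E)^C => (M)^C   [E -> M]
(M)^C => (C)^C   [M -> C]
(C)^C => (1)^C   [C -> 1]
(1)^C => (1)^1   [C -> 1]

E => M => M^C => C^C => (E)^C => (M)^C => (C)^C => (1)^C => (1)^1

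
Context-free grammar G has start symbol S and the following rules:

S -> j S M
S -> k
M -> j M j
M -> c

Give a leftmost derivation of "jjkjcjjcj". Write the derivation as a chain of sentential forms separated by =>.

S => jSM => jjSMM => jjkMM => jjkjMjM => jjkjcjM => jjkjcjjMj => jjkjcjjcj

S => jSM   [S -> j S M]
jSM => jjSMM   [S -> j S M]
jjSMM => jjkMM   [S -> k]
jjkMM => jjkjMjM   [M -> j M j]
jjkjMjM => jjkjcjM   [M -> c]
jjkjcjM => jjkjcjjMj   [M -> j M j]
jjkjcjjMj => jjkjcjjcj   [M -> c]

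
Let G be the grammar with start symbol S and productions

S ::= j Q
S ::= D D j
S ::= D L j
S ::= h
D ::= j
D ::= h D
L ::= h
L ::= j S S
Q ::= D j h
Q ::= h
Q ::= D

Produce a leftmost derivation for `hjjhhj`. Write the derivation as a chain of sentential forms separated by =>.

S=>DLj=>hDLj=>hjLj=>hjjSSj=>hjjhSj=>hjjhhj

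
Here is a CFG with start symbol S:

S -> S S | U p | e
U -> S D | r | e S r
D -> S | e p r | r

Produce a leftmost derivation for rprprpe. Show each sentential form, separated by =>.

S=>SS=>UpS=>SDpS=>UpDpS=>SDpDpS=>UpDpDpS=>rpDpDpS=>rprpDpS=>rprprpS=>rprprpe

S => SS   [S -> S S]
SS => UpS   [S -> U p]
UpS => SDpS   [U -> S D]
SDpS => UpDpS   [S -> U p]
UpDpS => SDpDpS   [U -> S D]
SDpDpS => UpDpDpS   [S -> U p]
UpDpDpS => rpDpDpS   [U -> r]
rpDpDpS => rprpDpS   [D -> r]
rprpDpS => rprprpS   [D -> r]
rprprpS => rprprpe   [S -> e]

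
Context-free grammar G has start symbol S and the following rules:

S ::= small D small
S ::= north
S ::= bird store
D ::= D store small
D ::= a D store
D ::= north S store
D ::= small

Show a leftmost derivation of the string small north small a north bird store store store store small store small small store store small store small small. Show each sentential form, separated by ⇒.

S ⇒ small D small   [S ::= small D small]
small D small ⇒ small D store small small   [D ::= D store small]
small D store small small ⇒ small D store small store small small   [D ::= D store small]
small D store small store small small ⇒ small north S store store small store small small   [D ::= north S store]
small north S store store small store small small ⇒ small north small D small store store small store small small   [S ::= small D small]
small north small D small store store small store small small ⇒ small north small D store small small store store small store small small   [D ::= D store small]
small north small D store small small store store small store small small ⇒ small north small D store small store small small store store small store small small   [D ::= D store small]
small north small D store small store small small store store small store small small ⇒ small north small a D store store small store small small store store small store small small   [D ::= a D store]
small north small a D store store small store small small store store small store small small ⇒ small north small a north S store store store small store small small store store small store small small   [D ::= north S store]
small north small a north S store store store small store small small store store small store small small ⇒ small north small a north bird store store store store small store small small store store small store small small   [S ::= bird store]

S ⇒ small D small ⇒ small D store small small ⇒ small D store small store small small ⇒ small north S store store small store small small ⇒ small north small D small store store small store small small ⇒ small north small D store small small store store small store small small ⇒ small north small D store small store small small store store small store small small ⇒ small north small a D store store small store small small store store small store small small ⇒ small north small a north S store store store small store small small store store small store small small ⇒ small north small a north bird store store store store small store small small store store small store small small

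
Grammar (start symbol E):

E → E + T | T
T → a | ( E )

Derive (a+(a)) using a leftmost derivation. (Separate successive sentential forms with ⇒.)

E ⇒ T   [E → T]
T ⇒ (E)   [T → ( E )]
(E) ⇒ (E+T)   [E → E + T]
(E+T) ⇒ (T+T)   [E → T]
(T+T) ⇒ (a+T)   [T → a]
(a+T) ⇒ (a+(E))   [T → ( E )]
(a+(E)) ⇒ (a+(T))   [E → T]
(a+(T)) ⇒ (a+(a))   [T → a]

E⇒T⇒(E)⇒(E+T)⇒(T+T)⇒(a+T)⇒(a+(E))⇒(a+(T))⇒(a+(a))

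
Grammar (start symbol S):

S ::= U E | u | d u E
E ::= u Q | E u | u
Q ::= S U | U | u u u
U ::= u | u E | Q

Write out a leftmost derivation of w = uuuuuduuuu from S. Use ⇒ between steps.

S ⇒ UE ⇒ uEE ⇒ uEuE ⇒ uEuuE ⇒ uuuuE ⇒ uuuuuQ ⇒ uuuuuSU ⇒ uuuuuduEU ⇒ uuuuuduuU ⇒ uuuuuduuuE ⇒ uuuuuduuuu

S ⇒ UE   [S ::= U E]
UE ⇒ uEE   [U ::= u E]
uEE ⇒ uEuE   [E ::= E u]
uEuE ⇒ uEuuE   [E ::= E u]
uEuuE ⇒ uuuuE   [E ::= u]
uuuuE ⇒ uuuuuQ   [E ::= u Q]
uuuuuQ ⇒ uuuuuSU   [Q ::= S U]
uuuuuSU ⇒ uuuuuduEU   [S ::= d u E]
uuuuuduEU ⇒ uuuuuduuU   [E ::= u]
uuuuuduuU ⇒ uuuuuduuuE   [U ::= u E]
uuuuuduuuE ⇒ uuuuuduuuu   [E ::= u]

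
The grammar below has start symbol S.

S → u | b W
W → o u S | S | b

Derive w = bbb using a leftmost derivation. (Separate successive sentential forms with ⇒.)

S ⇒ bW   [S → b W]
bW ⇒ bS   [W → S]
bS ⇒ bbW   [S → b W]
bbW ⇒ bbb   [W → b]

S ⇒ bW ⇒ bS ⇒ bbW ⇒ bbb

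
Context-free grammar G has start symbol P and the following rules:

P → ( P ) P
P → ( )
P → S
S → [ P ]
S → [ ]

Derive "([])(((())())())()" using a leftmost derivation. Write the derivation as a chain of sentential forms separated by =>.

P => (P)P   [P → ( P ) P]
(P)P => (S)P   [P → S]
(S)P => ([])P   [S → [ ]]
([])P => ([])(P)P   [P → ( P ) P]
([])(P)P => ([])((P)P)P   [P → ( P ) P]
([])((P)P)P => ([])(((P)P)P)P   [P → ( P ) P]
([])(((P)P)P)P => ([])(((())P)P)P   [P → ( )]
([])(((())P)P)P => ([])(((())())P)P   [P → ( )]
([])(((())())P)P => ([])(((())())())P   [P → ( )]
([])(((())())())P => ([])(((())())())()   [P → ( )]

P => (P)P => (S)P => ([])P => ([])(P)P => ([])((P)P)P => ([])(((P)P)P)P => ([])(((())P)P)P => ([])(((())())P)P => ([])(((())())())P => ([])(((())())())()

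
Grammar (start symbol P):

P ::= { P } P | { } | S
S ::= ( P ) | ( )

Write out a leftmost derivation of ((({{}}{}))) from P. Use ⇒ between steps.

P⇒S⇒(P)⇒(S)⇒((P))⇒((S))⇒(((P)))⇒((({P}P)))⇒((({{}}P)))⇒((({{}}{})))

P ⇒ S   [P ::= S]
S ⇒ (P)   [S ::= ( P )]
(P) ⇒ (S)   [P ::= S]
(S) ⇒ ((P))   [S ::= ( P )]
((P)) ⇒ ((S))   [P ::= S]
((S)) ⇒ (((P)))   [S ::= ( P )]
(((P))) ⇒ ((({P}P)))   [P ::= { P } P]
((({P}P))) ⇒ ((({{}}P)))   [P ::= { }]
((({{}}P))) ⇒ ((({{}}{})))   [P ::= { }]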